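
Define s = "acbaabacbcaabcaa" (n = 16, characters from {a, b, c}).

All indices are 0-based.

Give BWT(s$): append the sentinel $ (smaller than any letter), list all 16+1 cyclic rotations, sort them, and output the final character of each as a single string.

rank  rotation           last
    0  $acbaabacbcaabcaa  a
    1  a$acbaabacbcaabca  a
    2  aa$acbaabacbcaabc  c
    3  aabacbcaabcaa$acb  b
    4  aabcaa$acbaabacbc  c
    5  abacbcaabcaa$acba  a
    6  abcaa$acbaabacbca  a
    7  acbaabacbcaabcaa$  $
    8  acbcaabcaa$acbaab  b
    9  baabacbcaabcaa$ac  c
   10  bacbcaabcaa$acbaa  a
   11  bcaa$acbaabacbcaa  a
   12  bcaabcaa$acbaabac  c
   13  caa$acbaabacbcaab  b
   14  caabcaa$acbaabacb  b
   15  cbaabacbcaabcaa$a  a
   16  cbcaabcaa$acbaaba  a

aacbcaa$bcaacbbaa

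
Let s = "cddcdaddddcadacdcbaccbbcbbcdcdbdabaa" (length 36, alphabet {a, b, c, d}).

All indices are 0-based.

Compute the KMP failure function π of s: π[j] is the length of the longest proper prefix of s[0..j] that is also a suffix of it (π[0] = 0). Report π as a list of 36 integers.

π[0] = 0
j=1 s[j]='d': π[1]=0 (border '')
j=2 s[j]='d': π[2]=0 (border '')
j=3 s[j]='c': π[3]=1 (border 'c')
j=4 s[j]='d': π[4]=2 (border 'cd')
j=5 s[j]='a': k: 2→0; π[5]=0 (border '')
j=6 s[j]='d': π[6]=0 (border '')
j=7 s[j]='d': π[7]=0 (border '')
j=8 s[j]='d': π[8]=0 (border '')
j=9 s[j]='d': π[9]=0 (border '')
j=10 s[j]='c': π[10]=1 (border 'c')
j=11 s[j]='a': k: 1→0; π[11]=0 (border '')
j=12 s[j]='d': π[12]=0 (border '')
j=13 s[j]='a': π[13]=0 (border '')
j=14 s[j]='c': π[14]=1 (border 'c')
j=15 s[j]='d': π[15]=2 (border 'cd')
j=16 s[j]='c': k: 2→0; π[16]=1 (border 'c')
j=17 s[j]='b': k: 1→0; π[17]=0 (border '')
j=18 s[j]='a': π[18]=0 (border '')
j=19 s[j]='c': π[19]=1 (border 'c')
j=20 s[j]='c': k: 1→0; π[20]=1 (border 'c')
j=21 s[j]='b': k: 1→0; π[21]=0 (border '')
j=22 s[j]='b': π[22]=0 (border '')
j=23 s[j]='c': π[23]=1 (border 'c')
j=24 s[j]='b': k: 1→0; π[24]=0 (border '')
j=25 s[j]='b': π[25]=0 (border '')
j=26 s[j]='c': π[26]=1 (border 'c')
j=27 s[j]='d': π[27]=2 (border 'cd')
j=28 s[j]='c': k: 2→0; π[28]=1 (border 'c')
j=29 s[j]='d': π[29]=2 (border 'cd')
j=30 s[j]='b': k: 2→0; π[30]=0 (border '')
j=31 s[j]='d': π[31]=0 (border '')
j=32 s[j]='a': π[32]=0 (border '')
j=33 s[j]='b': π[33]=0 (border '')
j=34 s[j]='a': π[34]=0 (border '')
j=35 s[j]='a': π[35]=0 (border '')

[0, 0, 0, 1, 2, 0, 0, 0, 0, 0, 1, 0, 0, 0, 1, 2, 1, 0, 0, 1, 1, 0, 0, 1, 0, 0, 1, 2, 1, 2, 0, 0, 0, 0, 0, 0]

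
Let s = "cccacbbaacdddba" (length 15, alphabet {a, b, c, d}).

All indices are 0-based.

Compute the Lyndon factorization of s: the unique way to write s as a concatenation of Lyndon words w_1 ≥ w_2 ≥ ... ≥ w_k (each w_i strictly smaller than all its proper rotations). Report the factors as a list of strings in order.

emit factor 1: 'c' (i=0, period=1)
emit factor 2: 'c' (i=1, period=1)
emit factor 3: 'c' (i=2, period=1)
emit factor 4: 'acbb' (i=3, period=4)
emit factor 5: 'aacdddb' (i=7, period=7)
emit factor 6: 'a' (i=14, period=1)

["c", "c", "c", "acbb", "aacdddb", "a"]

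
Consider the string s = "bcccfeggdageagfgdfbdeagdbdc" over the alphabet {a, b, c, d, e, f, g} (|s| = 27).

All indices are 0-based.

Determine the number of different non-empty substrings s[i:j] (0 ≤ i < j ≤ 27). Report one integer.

350

rank | idx | suffix
   0 |  21 | agdbdc
   1 |   9 | ageagfgdfbdeagdbdc
   2 |  12 | agfgdfbdeagdbdc
   3 |   0 | bcccfeggdageagfgdfbdeagdbdc
   4 |  24 | bdc
   5 |  18 | bdeagdbdc
   6 |  26 | c
   7 |   1 | cccfeggdageagfgdfbdeagdbdc
   8 |   2 | ccfeggdageagfgdfbdeagdbdc
   9 |   3 | cfeggdageagfgdfbdeagdbdc
  10 |   8 | dageagfgdfbdeagdbdc
  11 |  23 | dbdc
  12 |  25 | dc
  13 |  19 | deagdbdc
  14 |  16 | dfbdeagdbdc
  15 |  20 | eagdbdc
  16 |  11 | eagfgdfbdeagdbdc
  17 |   5 | eggdageagfgdfbdeagdbdc
  18 |  17 | fbdeagdbdc
  19 |   4 | feggdageagfgdfbdeagdbdc
  20 |  14 | fgdfbdeagdbdc
  21 |   7 | gdageagfgdfbdeagdbdc
  22 |  22 | gdbdc
  23 |  15 | gdfbdeagdbdc
  24 |  10 | geagfgdfbdeagdbdc
  25 |  13 | gfgdfbdeagdbdc
  26 |   6 | ggdageagfgdfbdeagdbdc

SA = [21, 9, 12, 0, 24, 18, 26, 1, 2, 3, 8, 23, 25, 19, 16, 20, 11, 5, 17, 4, 14, 7, 22, 15, 10, 13, 6]
i: (SA[i-1],SA[i]) lcp shared
  1: (21,9) 2 'ag'
  2: (9,12) 2 'ag'
  3: (12,0) 0 ''
  4: (0,24) 1 'b'
  5: (24,18) 2 'bd'
  6: (18,26) 0 ''
  7: (26,1) 1 'c'
  8: (1,2) 2 'cc'
  9: (2,3) 1 'c'
  10: (3,8) 0 ''
  11: (8,23) 1 'd'
  12: (23,25) 1 'd'
  13: (25,19) 1 'd'
  14: (19,16) 1 'd'
  15: (16,20) 0 ''
  16: (20,11) 3 'eag'
  17: (11,5) 1 'e'
  18: (5,17) 0 ''
  19: (17,4) 1 'f'
  20: (4,14) 1 'f'
  21: (14,7) 0 ''
  22: (7,22) 2 'gd'
  23: (22,15) 2 'gd'
  24: (15,10) 1 'g'
  25: (10,13) 1 'g'
  26: (13,6) 1 'g'

n(n+1)/2 = 27·28/2 = 378
Σ LCP = 0 + 2 + 2 + 0 + 1 + 2 + 0 + 1 + 2 + 1 + 0 + 1 + 1 + 1 + 1 + 0 + 3 + 1 + 0 + 1 + 1 + 0 + 2 + 2 + 1 + 1 + 1 = 28
distinct = 378 − 28 = 350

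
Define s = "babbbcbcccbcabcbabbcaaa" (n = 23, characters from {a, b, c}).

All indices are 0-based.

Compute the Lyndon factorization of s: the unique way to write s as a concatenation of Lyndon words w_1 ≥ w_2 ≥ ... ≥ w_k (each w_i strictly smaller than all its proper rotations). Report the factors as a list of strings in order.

["b", "abbbcbcccbcabcbabbc", "a", "a", "a"]

emit factor 1: 'b' (i=0, period=1)
emit factor 2: 'abbbcbcccbcabcbabbc' (i=1, period=19)
emit factor 3: 'a' (i=20, period=1)
emit factor 4: 'a' (i=21, period=1)
emit factor 5: 'a' (i=22, period=1)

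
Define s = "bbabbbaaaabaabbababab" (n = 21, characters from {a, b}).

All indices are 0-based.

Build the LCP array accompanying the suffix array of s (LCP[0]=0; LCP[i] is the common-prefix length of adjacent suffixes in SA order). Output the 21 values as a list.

[0, 3, 2, 3, 1, 2, 3, 4, 2, 3, 0, 1, 3, 2, 3, 5, 3, 1, 3, 4, 2]

sorted suffixes:
  #0 SA[0]=6  'aaaabaabbababab'
  #1 SA[1]=7  'aaabaabbababab'
  #2 SA[2]=8  'aabaabbababab'
  #3 SA[3]=11  'aabbababab'
  #4 SA[4]=19  'ab'
  #5 SA[5]=9  'abaabbababab'
  #6 SA[6]=17  'abab'
  #7 SA[7]=15  'ababab'
  #8 SA[8]=12  'abbababab'
  #9 SA[9]=2  'abbbaaaabaabbababab'
  #10 SA[10]=20  'b'
  #11 SA[11]=5  'baaaabaabbababab'
  #12 SA[12]=10  'baabbababab'
  #13 SA[13]=18  'bab'
  #14 SA[14]=16  'babab'
  #15 SA[15]=14  'bababab'
  #16 SA[16]=1  'babbbaaaabaabbababab'
  #17 SA[17]=4  'bbaaaabaabbababab'
  #18 SA[18]=13  'bbababab'
  #19 SA[19]=0  'bbabbbaaaabaabbababab'
  #20 SA[20]=3  'bbbaaaabaabbababab'

SA = [6, 7, 8, 11, 19, 9, 17, 15, 12, 2, 20, 5, 10, 18, 16, 14, 1, 4, 13, 0, 3]
i: (SA[i-1],SA[i]) lcp shared
  1: (6,7) 3 'aaa'
  2: (7,8) 2 'aa'
  3: (8,11) 3 'aab'
  4: (11,19) 1 'a'
  5: (19,9) 2 'ab'
  6: (9,17) 3 'aba'
  7: (17,15) 4 'abab'
  8: (15,12) 2 'ab'
  9: (12,2) 3 'abb'
  10: (2,20) 0 ''
  11: (20,5) 1 'b'
  12: (5,10) 3 'baa'
  13: (10,18) 2 'ba'
  14: (18,16) 3 'bab'
  15: (16,14) 5 'babab'
  16: (14,1) 3 'bab'
  17: (1,4) 1 'b'
  18: (4,13) 3 'bba'
  19: (13,0) 4 'bbab'
  20: (0,3) 2 'bb'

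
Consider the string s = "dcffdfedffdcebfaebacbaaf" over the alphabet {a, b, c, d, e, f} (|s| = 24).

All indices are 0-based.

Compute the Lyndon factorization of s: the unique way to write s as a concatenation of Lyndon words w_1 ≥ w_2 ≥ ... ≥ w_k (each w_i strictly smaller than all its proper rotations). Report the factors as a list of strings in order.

emit factor 1: 'd' (i=0, period=1)
emit factor 2: 'cffdfedffd' (i=1, period=10)
emit factor 3: 'ce' (i=11, period=2)
emit factor 4: 'bf' (i=13, period=2)
emit factor 5: 'aeb' (i=15, period=3)
emit factor 6: 'acb' (i=18, period=3)
emit factor 7: 'aaf' (i=21, period=3)

["d", "cffdfedffd", "ce", "bf", "aeb", "acb", "aaf"]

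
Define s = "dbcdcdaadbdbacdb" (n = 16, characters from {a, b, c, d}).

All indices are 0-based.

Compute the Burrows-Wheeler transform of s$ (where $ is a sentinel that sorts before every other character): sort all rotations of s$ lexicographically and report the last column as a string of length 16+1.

bdbadddddabccb$ac

rank  rotation           last
    0  $dbcdcdaadbdbacdb  b
    1  aadbdbacdb$dbcdcd  d
    2  acdb$dbcdcdaadbdb  b
    3  adbdbacdb$dbcdcda  a
    4  b$dbcdcdaadbdbacd  d
    5  bacdb$dbcdcdaadbd  d
    6  bcdcdaadbdbacdb$d  d
    7  bdbacdb$dbcdcdaad  d
    8  cdaadbdbacdb$dbcd  d
    9  cdb$dbcdcdaadbdba  a
   10  cdcdaadbdbacdb$db  b
   11  daadbdbacdb$dbcdc  c
   12  db$dbcdcdaadbdbac  c
   13  dbacdb$dbcdcdaadb  b
   14  dbcdcdaadbdbacdb$  $
   15  dbdbacdb$dbcdcdaa  a
   16  dcdaadbdbacdb$dbc  c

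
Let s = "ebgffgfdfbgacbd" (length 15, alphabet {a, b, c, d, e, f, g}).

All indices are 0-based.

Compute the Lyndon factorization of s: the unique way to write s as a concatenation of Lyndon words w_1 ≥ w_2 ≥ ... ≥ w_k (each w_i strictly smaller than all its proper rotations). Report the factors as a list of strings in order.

emit factor 1: 'e' (i=0, period=1)
emit factor 2: 'bgffgfdf' (i=1, period=8)
emit factor 3: 'bg' (i=9, period=2)
emit factor 4: 'acbd' (i=11, period=4)

["e", "bgffgfdf", "bg", "acbd"]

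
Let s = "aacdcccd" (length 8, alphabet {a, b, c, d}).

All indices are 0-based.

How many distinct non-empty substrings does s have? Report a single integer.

29

rank→(start, suffix):
  0 → (0, 'aacdcccd')
  1 → (1, 'acdcccd')
  2 → (4, 'cccd')
  3 → (5, 'ccd')
  4 → (6, 'cd')
  5 → (2, 'cdcccd')
  6 → (7, 'd')
  7 → (3, 'dcccd')

SA = [0, 1, 4, 5, 6, 2, 7, 3]
rank  pair      lcp
   1  s[0:],s[1:]  1  'a'
   2  s[1:],s[4:]  0  ''
   3  s[4:],s[5:]  2  'cc'
   4  s[5:],s[6:]  1  'c'
   5  s[6:],s[2:]  2  'cd'
   6  s[2:],s[7:]  0  ''
   7  s[7:],s[3:]  1  'd'

n(n+1)/2 = 8·9/2 = 36
Σ LCP = 0 + 1 + 0 + 2 + 1 + 2 + 0 + 1 = 7
distinct = 36 − 7 = 29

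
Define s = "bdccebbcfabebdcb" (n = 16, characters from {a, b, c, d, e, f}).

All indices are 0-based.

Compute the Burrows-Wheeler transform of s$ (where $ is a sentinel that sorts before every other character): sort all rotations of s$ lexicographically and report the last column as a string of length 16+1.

bfcebe$addcbbbcbc

rank  rotation           last
    0  $bdccebbcfabebdcb  b
    1  abebdcb$bdccebbcf  f
    2  b$bdccebbcfabebdc  c
    3  bbcfabebdcb$bdcce  e
    4  bcfabebdcb$bdcceb  b
    5  bdcb$bdccebbcfabe  e
    6  bdccebbcfabebdcb$  $
    7  bebdcb$bdccebbcfa  a
    8  cb$bdccebbcfabebd  d
    9  ccebbcfabebdcb$bd  d
   10  cebbcfabebdcb$bdc  c
   11  cfabebdcb$bdccebb  b
   12  dcb$bdccebbcfabeb  b
   13  dccebbcfabebdcb$b  b
   14  ebbcfabebdcb$bdcc  c
   15  ebdcb$bdccebbcfab  b
   16  fabebdcb$bdccebbc  c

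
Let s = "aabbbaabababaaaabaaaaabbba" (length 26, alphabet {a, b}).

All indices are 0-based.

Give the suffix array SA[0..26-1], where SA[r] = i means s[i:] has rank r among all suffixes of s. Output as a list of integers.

rank | idx | suffix
   0 |  25 | a
   1 |  17 | aaaaabbba
   2 |  12 | aaaabaaaaabbba
   3 |  18 | aaaabbba
   4 |  13 | aaabaaaaabbba
   5 |  19 | aaabbba
   6 |  14 | aabaaaaabbba
   7 |   5 | aabababaaaabaaaaabbba
   8 |  20 | aabbba
   9 |   0 | aabbbaabababaaaabaaaaabbba
  10 |  15 | abaaaaabbba
  11 |  10 | abaaaabaaaaabbba
  12 |   8 | ababaaaabaaaaabbba
  13 |   6 | abababaaaabaaaaabbba
  14 |  21 | abbba
  15 |   1 | abbbaabababaaaabaaaaabbba
  16 |  24 | ba
  17 |  16 | baaaaabbba
  18 |  11 | baaaabaaaaabbba
  19 |   4 | baabababaaaabaaaaabbba
  20 |   9 | babaaaabaaaaabbba
  21 |   7 | bababaaaabaaaaabbba
  22 |  23 | bba
  23 |   3 | bbaabababaaaabaaaaabbba
  24 |  22 | bbba
  25 |   2 | bbbaabababaaaabaaaaabbba

[25, 17, 12, 18, 13, 19, 14, 5, 20, 0, 15, 10, 8, 6, 21, 1, 24, 16, 11, 4, 9, 7, 23, 3, 22, 2]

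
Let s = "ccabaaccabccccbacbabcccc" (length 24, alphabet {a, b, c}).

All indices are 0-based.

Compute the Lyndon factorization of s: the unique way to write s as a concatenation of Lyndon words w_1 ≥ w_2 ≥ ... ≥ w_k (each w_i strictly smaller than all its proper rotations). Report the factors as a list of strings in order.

["c", "c", "ab", "aaccabccccbacbabcccc"]

emit factor 1: 'c' (i=0, period=1)
emit factor 2: 'c' (i=1, period=1)
emit factor 3: 'ab' (i=2, period=2)
emit factor 4: 'aaccabccccbacbabcccc' (i=4, period=20)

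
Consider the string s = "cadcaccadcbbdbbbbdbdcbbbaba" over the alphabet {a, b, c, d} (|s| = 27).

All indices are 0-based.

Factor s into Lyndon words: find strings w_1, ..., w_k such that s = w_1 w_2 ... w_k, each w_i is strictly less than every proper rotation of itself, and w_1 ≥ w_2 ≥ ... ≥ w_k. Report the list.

emit factor 1: 'c' (i=0, period=1)
emit factor 2: 'adc' (i=1, period=3)
emit factor 3: 'accadcbbdbbbbdbdcbbb' (i=4, period=20)
emit factor 4: 'ab' (i=24, period=2)
emit factor 5: 'a' (i=26, period=1)

["c", "adc", "accadcbbdbbbbdbdcbbb", "ab", "a"]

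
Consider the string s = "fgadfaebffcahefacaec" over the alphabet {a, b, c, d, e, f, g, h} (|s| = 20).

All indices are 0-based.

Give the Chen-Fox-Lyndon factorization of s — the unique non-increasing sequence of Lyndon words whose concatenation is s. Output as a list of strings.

["fg", "adfaebffcahef", "acaec"]

emit factor 1: 'fg' (i=0, period=2)
emit factor 2: 'adfaebffcahef' (i=2, period=13)
emit factor 3: 'acaec' (i=15, period=5)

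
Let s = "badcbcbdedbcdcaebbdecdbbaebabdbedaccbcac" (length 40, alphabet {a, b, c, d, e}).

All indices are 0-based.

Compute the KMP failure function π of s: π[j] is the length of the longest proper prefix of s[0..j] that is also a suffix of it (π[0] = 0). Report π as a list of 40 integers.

π[0] = 0
j=1 s[j]='a': π[1]=0 (border '')
j=2 s[j]='d': π[2]=0 (border '')
j=3 s[j]='c': π[3]=0 (border '')
j=4 s[j]='b': π[4]=1 (border 'b')
j=5 s[j]='c': k: 1→0; π[5]=0 (border '')
j=6 s[j]='b': π[6]=1 (border 'b')
j=7 s[j]='d': k: 1→0; π[7]=0 (border '')
j=8 s[j]='e': π[8]=0 (border '')
j=9 s[j]='d': π[9]=0 (border '')
j=10 s[j]='b': π[10]=1 (border 'b')
j=11 s[j]='c': k: 1→0; π[11]=0 (border '')
j=12 s[j]='d': π[12]=0 (border '')
j=13 s[j]='c': π[13]=0 (border '')
j=14 s[j]='a': π[14]=0 (border '')
j=15 s[j]='e': π[15]=0 (border '')
j=16 s[j]='b': π[16]=1 (border 'b')
j=17 s[j]='b': k: 1→0; π[17]=1 (border 'b')
j=18 s[j]='d': k: 1→0; π[18]=0 (border '')
j=19 s[j]='e': π[19]=0 (border '')
j=20 s[j]='c': π[20]=0 (border '')
j=21 s[j]='d': π[21]=0 (border '')
j=22 s[j]='b': π[22]=1 (border 'b')
j=23 s[j]='b': k: 1→0; π[23]=1 (border 'b')
j=24 s[j]='a': π[24]=2 (border 'ba')
j=25 s[j]='e': k: 2→0; π[25]=0 (border '')
j=26 s[j]='b': π[26]=1 (border 'b')
j=27 s[j]='a': π[27]=2 (border 'ba')
j=28 s[j]='b': k: 2→0; π[28]=1 (border 'b')
j=29 s[j]='d': k: 1→0; π[29]=0 (border '')
j=30 s[j]='b': π[30]=1 (border 'b')
j=31 s[j]='e': k: 1→0; π[31]=0 (border '')
j=32 s[j]='d': π[32]=0 (border '')
j=33 s[j]='a': π[33]=0 (border '')
j=34 s[j]='c': π[34]=0 (border '')
j=35 s[j]='c': π[35]=0 (border '')
j=36 s[j]='b': π[36]=1 (border 'b')
j=37 s[j]='c': k: 1→0; π[37]=0 (border '')
j=38 s[j]='a': π[38]=0 (border '')
j=39 s[j]='c': π[39]=0 (border '')

[0, 0, 0, 0, 1, 0, 1, 0, 0, 0, 1, 0, 0, 0, 0, 0, 1, 1, 0, 0, 0, 0, 1, 1, 2, 0, 1, 2, 1, 0, 1, 0, 0, 0, 0, 0, 1, 0, 0, 0]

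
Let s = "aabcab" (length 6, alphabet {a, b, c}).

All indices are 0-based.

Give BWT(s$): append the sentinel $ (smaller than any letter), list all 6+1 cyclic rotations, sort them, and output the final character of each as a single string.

b$caaab

rank  rotation last
    0  $aabcab  b
    1  aabcab$  $
    2  ab$aabc  c
    3  abcab$a  a
    4  b$aabca  a
    5  bcab$aa  a
    6  cab$aab  b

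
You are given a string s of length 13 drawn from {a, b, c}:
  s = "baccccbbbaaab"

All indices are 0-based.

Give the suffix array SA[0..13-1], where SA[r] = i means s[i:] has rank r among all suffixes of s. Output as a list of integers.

[9, 10, 11, 1, 12, 8, 0, 7, 6, 5, 4, 3, 2]

rank→(start, suffix):
  0 → (9, 'aaab')
  1 → (10, 'aab')
  2 → (11, 'ab')
  3 → (1, 'accccbbbaaab')
  4 → (12, 'b')
  5 → (8, 'baaab')
  6 → (0, 'baccccbbbaaab')
  7 → (7, 'bbaaab')
  8 → (6, 'bbbaaab')
  9 → (5, 'cbbbaaab')
  10 → (4, 'ccbbbaaab')
  11 → (3, 'cccbbbaaab')
  12 → (2, 'ccccbbbaaab')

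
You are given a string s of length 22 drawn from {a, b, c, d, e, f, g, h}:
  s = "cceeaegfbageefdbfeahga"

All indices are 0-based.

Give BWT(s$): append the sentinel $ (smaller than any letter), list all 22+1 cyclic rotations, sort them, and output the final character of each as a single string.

agebefd$cfefcgeagebhaea

rank  rotation                 last
    0  $cceeaegfbageefdbfeahga  a
    1  a$cceeaegfbageefdbfeahg  g
    2  aegfbageefdbfeahga$ccee  e
    3  ageefdbfeahga$cceeaegfb  b
    4  ahga$cceeaegfbageefdbfe  e
    5  bageefdbfeahga$cceeaegf  f
    6  bfeahga$cceeaegfbageefd  d
    7  cceeaegfbageefdbfeahga$  $
    8  ceeaegfbageefdbfeahga$c  c
    9  dbfeahga$cceeaegfbageef  f
   10  eaegfbageefdbfeahga$cce  e
   11  eahga$cceeaegfbageefdbf  f
   12  eeaegfbageefdbfeahga$cc  c
   13  eefdbfeahga$cceeaegfbag  g
   14  efdbfeahga$cceeaegfbage  e
   15  egfbageefdbfeahga$cceea  a
   16  fbageefdbfeahga$cceeaeg  g
   17  fdbfeahga$cceeaegfbagee  e
   18  feahga$cceeaegfbageefdb  b
   19  ga$cceeaegfbageefdbfeah  h
   20  geefdbfeahga$cceeaegfba  a
   21  gfbageefdbfeahga$cceeae  e
   22  hga$cceeaegfbageefdbfea  a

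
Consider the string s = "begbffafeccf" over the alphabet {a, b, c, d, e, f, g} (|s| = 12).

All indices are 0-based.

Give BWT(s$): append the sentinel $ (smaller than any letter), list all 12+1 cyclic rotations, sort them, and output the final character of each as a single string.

ff$gecfbcfabe

rank  rotation       last
    0  $begbffafeccf  f
    1  afeccf$begbff  f
    2  begbffafeccf$  $
    3  bffafeccf$beg  g
    4  ccf$begbffafe  e
    5  cf$begbffafec  c
    6  eccf$begbffaf  f
    7  egbffafeccf$b  b
    8  f$begbffafecc  c
    9  fafeccf$begbf  f
   10  feccf$begbffa  a
   11  ffafeccf$begb  b
   12  gbffafeccf$be  e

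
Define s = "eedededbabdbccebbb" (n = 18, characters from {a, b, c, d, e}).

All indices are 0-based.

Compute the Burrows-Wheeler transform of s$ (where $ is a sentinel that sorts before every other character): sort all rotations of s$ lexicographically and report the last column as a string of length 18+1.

rank  rotation             last
    0  $eedededbabdbccebbb  b
    1  abdbccebbb$eedededb  b
    2  b$eedededbabdbccebb  b
    3  babdbccebbb$eededed  d
    4  bb$eedededbabdbcceb  b
    5  bbb$eedededbabdbcce  e
    6  bccebbb$eedededbabd  d
    7  bdbccebbb$eedededba  a
    8  ccebbb$eedededbabdb  b
    9  cebbb$eedededbabdbc  c
   10  dbabdbccebbb$eedede  e
   11  dbccebbb$eedededbab  b
   12  dedbabdbccebbb$eede  e
   13  dededbabdbccebbb$ee  e
   14  ebbb$eedededbabdbcc  c
   15  edbabdbccebbb$eeded  d
   16  ededbabdbccebbb$eed  d
   17  edededbabdbccebbb$e  e
   18  eedededbabdbccebbb$  $

bbbdbedabcebeecdde$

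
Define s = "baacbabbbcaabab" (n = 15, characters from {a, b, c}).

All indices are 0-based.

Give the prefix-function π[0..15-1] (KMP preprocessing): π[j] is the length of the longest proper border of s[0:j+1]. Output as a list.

[0, 0, 0, 0, 1, 2, 1, 1, 1, 0, 0, 0, 1, 2, 1]

π[0] = 0
j=1 s[j]='a': π[1]=0 (border '')
j=2 s[j]='a': π[2]=0 (border '')
j=3 s[j]='c': π[3]=0 (border '')
j=4 s[j]='b': π[4]=1 (border 'b')
j=5 s[j]='a': π[5]=2 (border 'ba')
j=6 s[j]='b': k: 2→0; π[6]=1 (border 'b')
j=7 s[j]='b': k: 1→0; π[7]=1 (border 'b')
j=8 s[j]='b': k: 1→0; π[8]=1 (border 'b')
j=9 s[j]='c': k: 1→0; π[9]=0 (border '')
j=10 s[j]='a': π[10]=0 (border '')
j=11 s[j]='a': π[11]=0 (border '')
j=12 s[j]='b': π[12]=1 (border 'b')
j=13 s[j]='a': π[13]=2 (border 'ba')
j=14 s[j]='b': k: 2→0; π[14]=1 (border 'b')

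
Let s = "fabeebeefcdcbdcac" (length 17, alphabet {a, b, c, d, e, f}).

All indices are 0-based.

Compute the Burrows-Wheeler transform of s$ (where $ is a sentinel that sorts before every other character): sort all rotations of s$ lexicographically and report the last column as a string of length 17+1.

rank  rotation            last
    0  $fabeebeefcdcbdcac  c
    1  abeebeefcdcbdcac$f  f
    2  ac$fabeebeefcdcbdc  c
    3  bdcac$fabeebeefcdc  c
    4  beebeefcdcbdcac$fa  a
    5  beefcdcbdcac$fabee  e
    6  c$fabeebeefcdcbdca  a
    7  cac$fabeebeefcdcbd  d
    8  cbdcac$fabeebeefcd  d
    9  cdcbdcac$fabeebeef  f
   10  dcac$fabeebeefcdcb  b
   11  dcbdcac$fabeebeefc  c
   12  ebeefcdcbdcac$fabe  e
   13  eebeefcdcbdcac$fab  b
   14  eefcdcbdcac$fabeeb  b
   15  efcdcbdcac$fabeebe  e
   16  fabeebeefcdcbdcac$  $
   17  fcdcbdcac$fabeebee  e

cfccaeaddfbcebbe$e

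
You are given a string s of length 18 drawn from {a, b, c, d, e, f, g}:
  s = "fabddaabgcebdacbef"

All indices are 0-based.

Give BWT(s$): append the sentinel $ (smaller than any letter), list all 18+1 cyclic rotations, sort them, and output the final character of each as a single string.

fdfadeacaagdbbcbe$b

rank  rotation             last
    0  $fabddaabgcebdacbef  f
    1  aabgcebdacbef$fabdd  d
    2  abddaabgcebdacbef$f  f
    3  abgcebdacbef$fabdda  a
    4  acbef$fabddaabgcebd  d
    5  bdacbef$fabddaabgce  e
    6  bddaabgcebdacbef$fa  a
    7  bef$fabddaabgcebdac  c
    8  bgcebdacbef$fabddaa  a
    9  cbef$fabddaabgcebda  a
   10  cebdacbef$fabddaabg  g
   11  daabgcebdacbef$fabd  d
   12  dacbef$fabddaabgceb  b
   13  ddaabgcebdacbef$fab  b
   14  ebdacbef$fabddaabgc  c
   15  ef$fabddaabgcebdacb  b
   16  f$fabddaabgcebdacbe  e
   17  fabddaabgcebdacbef$  $
   18  gcebdacbef$fabddaab  b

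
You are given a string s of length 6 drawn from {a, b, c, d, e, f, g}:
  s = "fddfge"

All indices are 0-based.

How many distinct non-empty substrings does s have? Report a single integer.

19

sorted suffixes:
  #0 SA[0]=1  'ddfge'
  #1 SA[1]=2  'dfge'
  #2 SA[2]=5  'e'
  #3 SA[3]=0  'fddfge'
  #4 SA[4]=3  'fge'
  #5 SA[5]=4  'ge'

SA = [1, 2, 5, 0, 3, 4]
rank  pair      lcp
   1  s[1:],s[2:]  1  'd'
   2  s[2:],s[5:]  0  ''
   3  s[5:],s[0:]  0  ''
   4  s[0:],s[3:]  1  'f'
   5  s[3:],s[4:]  0  ''

n(n+1)/2 = 6·7/2 = 21
Σ LCP = 0 + 1 + 0 + 0 + 1 + 0 = 2
distinct = 21 − 2 = 19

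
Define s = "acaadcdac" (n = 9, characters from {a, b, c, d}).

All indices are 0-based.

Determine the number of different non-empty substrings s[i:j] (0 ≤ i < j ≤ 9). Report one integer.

38

sorted suffixes:
  #0 SA[0]=2  'aadcdac'
  #1 SA[1]=7  'ac'
  #2 SA[2]=0  'acaadcdac'
  #3 SA[3]=3  'adcdac'
  #4 SA[4]=8  'c'
  #5 SA[5]=1  'caadcdac'
  #6 SA[6]=5  'cdac'
  #7 SA[7]=6  'dac'
  #8 SA[8]=4  'dcdac'

SA = [2, 7, 0, 3, 8, 1, 5, 6, 4]
[i] adj suffixes → lcp
  [1] 2/7 → 1 ('a')
  [2] 7/0 → 2 ('ac')
  [3] 0/3 → 1 ('a')
  [4] 3/8 → 0 ('')
  [5] 8/1 → 1 ('c')
  [6] 1/5 → 1 ('c')
  [7] 5/6 → 0 ('')
  [8] 6/4 → 1 ('d')

n(n+1)/2 = 9·10/2 = 45
Σ LCP = 0 + 1 + 2 + 1 + 0 + 1 + 1 + 0 + 1 = 7
distinct = 45 − 7 = 38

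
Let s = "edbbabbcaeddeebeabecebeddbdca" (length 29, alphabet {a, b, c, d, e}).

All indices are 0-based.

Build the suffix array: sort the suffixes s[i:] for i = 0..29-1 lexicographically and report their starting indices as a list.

rank→(start, suffix):
  0 → (28, 'a')
  1 → (4, 'abbcaeddeebeabecebeddbdca')
  2 → (16, 'abecebeddbdca')
  3 → (8, 'aeddeebeabecebeddbdca')
  4 → (3, 'babbcaeddeebeabecebeddbdca')
  5 → (2, 'bbabbcaeddeebeabecebeddbdca')
  6 → (5, 'bbcaeddeebeabecebeddbdca')
  7 → (6, 'bcaeddeebeabecebeddbdca')
  8 → (25, 'bdca')
  9 → (14, 'beabecebeddbdca')
  10 → (17, 'becebeddbdca')
  11 → (21, 'beddbdca')
  12 → (27, 'ca')
  13 → (7, 'caeddeebeabecebeddbdca')
  14 → (19, 'cebeddbdca')
  15 → (1, 'dbbabbcaeddeebeabecebeddbdca')
  16 → (24, 'dbdca')
  17 → (26, 'dca')
  18 → (23, 'ddbdca')
  19 → (10, 'ddeebeabecebeddbdca')
  20 → (11, 'deebeabecebeddbdca')
  21 → (15, 'eabecebeddbdca')
  22 → (13, 'ebeabecebeddbdca')
  23 → (20, 'ebeddbdca')
  24 → (18, 'ecebeddbdca')
  25 → (0, 'edbbabbcaeddeebeabecebeddbdca')
  26 → (22, 'eddbdca')
  27 → (9, 'eddeebeabecebeddbdca')
  28 → (12, 'eebeabecebeddbdca')

[28, 4, 16, 8, 3, 2, 5, 6, 25, 14, 17, 21, 27, 7, 19, 1, 24, 26, 23, 10, 11, 15, 13, 20, 18, 0, 22, 9, 12]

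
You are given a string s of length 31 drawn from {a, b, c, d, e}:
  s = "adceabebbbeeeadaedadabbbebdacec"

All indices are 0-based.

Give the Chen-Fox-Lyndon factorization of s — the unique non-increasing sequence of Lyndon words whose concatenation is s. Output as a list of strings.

["adce", "abebbbeeeadaedad", "abbbebdacec"]

emit factor 1: 'adce' (i=0, period=4)
emit factor 2: 'abebbbeeeadaedad' (i=4, period=16)
emit factor 3: 'abbbebdacec' (i=20, period=11)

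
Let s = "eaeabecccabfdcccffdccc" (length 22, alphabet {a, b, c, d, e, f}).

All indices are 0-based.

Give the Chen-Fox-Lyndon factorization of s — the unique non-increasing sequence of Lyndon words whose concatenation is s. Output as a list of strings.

["e", "ae", "abecccabfdcccffdccc"]

emit factor 1: 'e' (i=0, period=1)
emit factor 2: 'ae' (i=1, period=2)
emit factor 3: 'abecccabfdcccffdccc' (i=3, period=19)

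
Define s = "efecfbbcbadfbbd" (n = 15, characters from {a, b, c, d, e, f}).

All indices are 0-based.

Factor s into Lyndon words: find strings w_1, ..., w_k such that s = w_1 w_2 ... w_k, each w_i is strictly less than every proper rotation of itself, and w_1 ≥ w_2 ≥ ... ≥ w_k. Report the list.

emit factor 1: 'ef' (i=0, period=2)
emit factor 2: 'e' (i=2, period=1)
emit factor 3: 'cf' (i=3, period=2)
emit factor 4: 'bbc' (i=5, period=3)
emit factor 5: 'b' (i=8, period=1)
emit factor 6: 'adfbbd' (i=9, period=6)

["ef", "e", "cf", "bbc", "b", "adfbbd"]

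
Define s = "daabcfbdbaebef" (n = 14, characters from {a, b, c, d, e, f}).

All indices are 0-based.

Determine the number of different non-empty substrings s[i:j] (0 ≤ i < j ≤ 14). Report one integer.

rank→(start, suffix):
  0 → (1, 'aabcfbdbaebef')
  1 → (2, 'abcfbdbaebef')
  2 → (9, 'aebef')
  3 → (8, 'baebef')
  4 → (3, 'bcfbdbaebef')
  5 → (6, 'bdbaebef')
  6 → (11, 'bef')
  7 → (4, 'cfbdbaebef')
  8 → (0, 'daabcfbdbaebef')
  9 → (7, 'dbaebef')
  10 → (10, 'ebef')
  11 → (12, 'ef')
  12 → (13, 'f')
  13 → (5, 'fbdbaebef')

SA = [1, 2, 9, 8, 3, 6, 11, 4, 0, 7, 10, 12, 13, 5]
i: (SA[i-1],SA[i]) lcp shared
  1: (1,2) 1 'a'
  2: (2,9) 1 'a'
  3: (9,8) 0 ''
  4: (8,3) 1 'b'
  5: (3,6) 1 'b'
  6: (6,11) 1 'b'
  7: (11,4) 0 ''
  8: (4,0) 0 ''
  9: (0,7) 1 'd'
  10: (7,10) 0 ''
  11: (10,12) 1 'e'
  12: (12,13) 0 ''
  13: (13,5) 1 'f'

n(n+1)/2 = 14·15/2 = 105
Σ LCP = 0 + 1 + 1 + 0 + 1 + 1 + 1 + 0 + 0 + 1 + 0 + 1 + 0 + 1 = 8
distinct = 105 − 8 = 97

97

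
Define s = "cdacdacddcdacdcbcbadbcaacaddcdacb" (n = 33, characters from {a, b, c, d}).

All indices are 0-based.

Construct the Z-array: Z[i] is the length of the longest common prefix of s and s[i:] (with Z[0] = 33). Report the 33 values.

Z[0]=33
i=1: outside box; Z[1]=0
i=2: outside box; Z[2]=0
i=3: outside box; Z[3]=5 scan→box=[3,8)
i=4: min(r-i=4, Z[1]=0)=0; Z[4]=0
i=5: min(r-i=3, Z[2]=0)=0; Z[5]=0
i=6: min(r-i=2, Z[3]=5)=2; Z[6]=2
i=7: min(r-i=1, Z[4]=0)=0; Z[7]=0
i=8: outside box; Z[8]=0
i=9: outside box; Z[9]=5 scan→box=[9,14)
i=10: min(r-i=4, Z[1]=0)=0; Z[10]=0
i=11: min(r-i=3, Z[2]=0)=0; Z[11]=0
i=12: min(r-i=2, Z[3]=5)=2; Z[12]=2
i=13: min(r-i=1, Z[4]=0)=0; Z[13]=0
i=14: outside box; Z[14]=1 scan→box=[14,15)
i=15: outside box; Z[15]=0
i=16: outside box; Z[16]=1 scan→box=[16,17)
i=17: outside box; Z[17]=0
i=18: outside box; Z[18]=0
i=19: outside box; Z[19]=0
i=20: outside box; Z[20]=0
i=21: outside box; Z[21]=1 scan→box=[21,22)
i=22: outside box; Z[22]=0
i=23: outside box; Z[23]=0
i=24: outside box; Z[24]=1 scan→box=[24,25)
i=25: outside box; Z[25]=0
i=26: outside box; Z[26]=0
i=27: outside box; Z[27]=0
i=28: outside box; Z[28]=4 scan→box=[28,32)
i=29: min(r-i=3, Z[1]=0)=0; Z[29]=0
i=30: min(r-i=2, Z[2]=0)=0; Z[30]=0
i=31: min(r-i=1, Z[3]=5)=1; Z[31]=1
i=32: outside box; Z[32]=0

[33, 0, 0, 5, 0, 0, 2, 0, 0, 5, 0, 0, 2, 0, 1, 0, 1, 0, 0, 0, 0, 1, 0, 0, 1, 0, 0, 0, 4, 0, 0, 1, 0]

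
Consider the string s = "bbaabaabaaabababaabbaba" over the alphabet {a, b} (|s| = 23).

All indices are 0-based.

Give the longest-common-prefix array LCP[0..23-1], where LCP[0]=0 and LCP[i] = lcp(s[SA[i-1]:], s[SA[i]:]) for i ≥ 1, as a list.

[0, 1, 2, 5, 4, 3, 1, 3, 4, 5, 3, 5, 2, 0, 2, 3, 6, 4, 2, 4, 4, 1, 3]

sorted suffixes:
  #0 SA[0]=22  'a'
  #1 SA[1]=8  'aaabababaabbaba'
  #2 SA[2]=5  'aabaaabababaabbaba'
  #3 SA[3]=2  'aabaabaaabababaabbaba'
  #4 SA[4]=9  'aabababaabbaba'
  #5 SA[5]=16  'aabbaba'
  #6 SA[6]=20  'aba'
  #7 SA[7]=6  'abaaabababaabbaba'
  #8 SA[8]=3  'abaabaaabababaabbaba'
  #9 SA[9]=14  'abaabbaba'
  #10 SA[10]=12  'ababaabbaba'
  #11 SA[11]=10  'abababaabbaba'
  #12 SA[12]=17  'abbaba'
  #13 SA[13]=21  'ba'
  #14 SA[14]=7  'baaabababaabbaba'
  #15 SA[15]=4  'baabaaabababaabbaba'
  #16 SA[16]=1  'baabaabaaabababaabbaba'
  #17 SA[17]=15  'baabbaba'
  #18 SA[18]=19  'baba'
  #19 SA[19]=13  'babaabbaba'
  #20 SA[20]=11  'bababaabbaba'
  #21 SA[21]=0  'bbaabaabaaabababaabbaba'
  #22 SA[22]=18  'bbaba'

SA = [22, 8, 5, 2, 9, 16, 20, 6, 3, 14, 12, 10, 17, 21, 7, 4, 1, 15, 19, 13, 11, 0, 18]
[i] adj suffixes → lcp
  [1] 22/8 → 1 ('a')
  [2] 8/5 → 2 ('aa')
  [3] 5/2 → 5 ('aabaa')
  [4] 2/9 → 4 ('aaba')
  [5] 9/16 → 3 ('aab')
  [6] 16/20 → 1 ('a')
  [7] 20/6 → 3 ('aba')
  [8] 6/3 → 4 ('abaa')
  [9] 3/14 → 5 ('abaab')
  [10] 14/12 → 3 ('aba')
  [11] 12/10 → 5 ('ababa')
  [12] 10/17 → 2 ('ab')
  [13] 17/21 → 0 ('')
  [14] 21/7 → 2 ('ba')
  [15] 7/4 → 3 ('baa')
  [16] 4/1 → 6 ('baabaa')
  [17] 1/15 → 4 ('baab')
  [18] 15/19 → 2 ('ba')
  [19] 19/13 → 4 ('baba')
  [20] 13/11 → 4 ('baba')
  [21] 11/0 → 1 ('b')
  [22] 0/18 → 3 ('bba')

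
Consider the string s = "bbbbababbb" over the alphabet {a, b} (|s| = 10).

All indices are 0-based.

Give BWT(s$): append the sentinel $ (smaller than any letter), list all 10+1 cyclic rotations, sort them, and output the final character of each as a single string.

bbbbbabbab$

rank  rotation     last
    0  $bbbbababbb  b
    1  ababbb$bbbb  b
    2  abbb$bbbbab  b
    3  b$bbbbababb  b
    4  bababbb$bbb  b
    5  babbb$bbbba  a
    6  bb$bbbbabab  b
    7  bbababbb$bb  b
    8  bbb$bbbbaba  a
    9  bbbababbb$b  b
   10  bbbbababbb$  $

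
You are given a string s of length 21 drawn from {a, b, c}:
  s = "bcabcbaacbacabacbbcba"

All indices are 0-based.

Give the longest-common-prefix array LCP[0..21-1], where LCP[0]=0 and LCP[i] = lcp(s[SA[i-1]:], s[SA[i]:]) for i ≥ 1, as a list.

[0, 1, 1, 2, 1, 2, 3, 0, 2, 2, 3, 1, 1, 2, 4, 0, 3, 1, 3, 3, 2]

sorted suffixes:
  #0 SA[0]=20  'a'
  #1 SA[1]=6  'aacbacabacbbcba'
  #2 SA[2]=12  'abacbbcba'
  #3 SA[3]=2  'abcbaacbacabacbbcba'
  #4 SA[4]=10  'acabacbbcba'
  #5 SA[5]=7  'acbacabacbbcba'
  #6 SA[6]=14  'acbbcba'
  #7 SA[7]=19  'ba'
  #8 SA[8]=5  'baacbacabacbbcba'
  #9 SA[9]=9  'bacabacbbcba'
  #10 SA[10]=13  'bacbbcba'
  #11 SA[11]=16  'bbcba'
  #12 SA[12]=0  'bcabcbaacbacabacbbcba'
  #13 SA[13]=17  'bcba'
  #14 SA[14]=3  'bcbaacbacabacbbcba'
  #15 SA[15]=11  'cabacbbcba'
  #16 SA[16]=1  'cabcbaacbacabacbbcba'
  #17 SA[17]=18  'cba'
  #18 SA[18]=4  'cbaacbacabacbbcba'
  #19 SA[19]=8  'cbacabacbbcba'
  #20 SA[20]=15  'cbbcba'

SA = [20, 6, 12, 2, 10, 7, 14, 19, 5, 9, 13, 16, 0, 17, 3, 11, 1, 18, 4, 8, 15]
i: (SA[i-1],SA[i]) lcp shared
  1: (20,6) 1 'a'
  2: (6,12) 1 'a'
  3: (12,2) 2 'ab'
  4: (2,10) 1 'a'
  5: (10,7) 2 'ac'
  6: (7,14) 3 'acb'
  7: (14,19) 0 ''
  8: (19,5) 2 'ba'
  9: (5,9) 2 'ba'
  10: (9,13) 3 'bac'
  11: (13,16) 1 'b'
  12: (16,0) 1 'b'
  13: (0,17) 2 'bc'
  14: (17,3) 4 'bcba'
  15: (3,11) 0 ''
  16: (11,1) 3 'cab'
  17: (1,18) 1 'c'
  18: (18,4) 3 'cba'
  19: (4,8) 3 'cba'
  20: (8,15) 2 'cb'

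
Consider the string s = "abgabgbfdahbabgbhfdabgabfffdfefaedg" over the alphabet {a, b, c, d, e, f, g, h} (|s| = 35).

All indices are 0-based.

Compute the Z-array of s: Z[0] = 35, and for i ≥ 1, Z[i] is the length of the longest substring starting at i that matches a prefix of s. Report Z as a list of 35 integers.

Z[0]=35
i=1: fresh scan; Z[1]=0
i=2: fresh scan; Z[2]=0
i=3: fresh scan; Z[3]=3 grow→box=[3,6)
i=4: min(r-i=2, Z[1]=0)=0; Z[4]=0
i=5: min(r-i=1, Z[2]=0)=0; Z[5]=0
i=6: fresh scan; Z[6]=0
i=7: fresh scan; Z[7]=0
i=8: fresh scan; Z[8]=0
i=9: fresh scan; Z[9]=1 grow→box=[9,10)
i=10: fresh scan; Z[10]=0
i=11: fresh scan; Z[11]=0
i=12: fresh scan; Z[12]=3 grow→box=[12,15)
i=13: min(r-i=2, Z[1]=0)=0; Z[13]=0
i=14: min(r-i=1, Z[2]=0)=0; Z[14]=0
i=15: fresh scan; Z[15]=0
i=16: fresh scan; Z[16]=0
i=17: fresh scan; Z[17]=0
i=18: fresh scan; Z[18]=0
i=19: fresh scan; Z[19]=5 grow→box=[19,24)
i=20: min(r-i=4, Z[1]=0)=0; Z[20]=0
i=21: min(r-i=3, Z[2]=0)=0; Z[21]=0
i=22: min(r-i=2, Z[3]=3)=2; Z[22]=2
i=23: min(r-i=1, Z[4]=0)=0; Z[23]=0
i=24: fresh scan; Z[24]=0
i=25: fresh scan; Z[25]=0
i=26: fresh scan; Z[26]=0
i=27: fresh scan; Z[27]=0
i=28: fresh scan; Z[28]=0
i=29: fresh scan; Z[29]=0
i=30: fresh scan; Z[30]=0
i=31: fresh scan; Z[31]=1 grow→box=[31,32)
i=32: fresh scan; Z[32]=0
i=33: fresh scan; Z[33]=0
i=34: fresh scan; Z[34]=0

[35, 0, 0, 3, 0, 0, 0, 0, 0, 1, 0, 0, 3, 0, 0, 0, 0, 0, 0, 5, 0, 0, 2, 0, 0, 0, 0, 0, 0, 0, 0, 1, 0, 0, 0]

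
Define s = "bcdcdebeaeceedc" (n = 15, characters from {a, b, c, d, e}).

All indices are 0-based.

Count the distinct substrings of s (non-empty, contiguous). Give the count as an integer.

rank | idx | suffix
   0 |   8 | aeceedc
   1 |   0 | bcdcdebeaeceedc
   2 |   6 | beaeceedc
   3 |  14 | c
   4 |   1 | cdcdebeaeceedc
   5 |   3 | cdebeaeceedc
   6 |  10 | ceedc
   7 |  13 | dc
   8 |   2 | dcdebeaeceedc
   9 |   4 | debeaeceedc
  10 |   7 | eaeceedc
  11 |   5 | ebeaeceedc
  12 |   9 | eceedc
  13 |  12 | edc
  14 |  11 | eedc

SA = [8, 0, 6, 14, 1, 3, 10, 13, 2, 4, 7, 5, 9, 12, 11]
[i] adj suffixes → lcp
  [1] 8/0 → 0 ('')
  [2] 0/6 → 1 ('b')
  [3] 6/14 → 0 ('')
  [4] 14/1 → 1 ('c')
  [5] 1/3 → 2 ('cd')
  [6] 3/10 → 1 ('c')
  [7] 10/13 → 0 ('')
  [8] 13/2 → 2 ('dc')
  [9] 2/4 → 1 ('d')
  [10] 4/7 → 0 ('')
  [11] 7/5 → 1 ('e')
  [12] 5/9 → 1 ('e')
  [13] 9/12 → 1 ('e')
  [14] 12/11 → 1 ('e')

n(n+1)/2 = 15·16/2 = 120
Σ LCP = 0 + 0 + 1 + 0 + 1 + 2 + 1 + 0 + 2 + 1 + 0 + 1 + 1 + 1 + 1 = 12
distinct = 120 − 12 = 108

108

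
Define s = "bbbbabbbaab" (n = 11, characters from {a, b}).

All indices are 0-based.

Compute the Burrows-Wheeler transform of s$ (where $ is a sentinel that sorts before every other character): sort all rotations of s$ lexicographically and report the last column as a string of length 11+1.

bbababbbbab$

rank  rotation      last
    0  $bbbbabbbaab  b
    1  aab$bbbbabbb  b
    2  ab$bbbbabbba  a
    3  abbbaab$bbbb  b
    4  b$bbbbabbbaa  a
    5  baab$bbbbabb  b
    6  babbbaab$bbb  b
    7  bbaab$bbbbab  b
    8  bbabbbaab$bb  b
    9  bbbaab$bbbba  a
   10  bbbabbbaab$b  b
   11  bbbbabbbaab$  $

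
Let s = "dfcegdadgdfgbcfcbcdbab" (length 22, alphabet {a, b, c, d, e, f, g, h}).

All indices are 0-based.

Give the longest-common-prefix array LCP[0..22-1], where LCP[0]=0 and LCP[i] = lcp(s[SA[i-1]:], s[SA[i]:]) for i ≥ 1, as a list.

[0, 1, 0, 1, 1, 2, 0, 1, 1, 1, 0, 1, 1, 2, 1, 0, 0, 2, 1, 0, 1, 2]

sorted suffixes:
  #0 SA[0]=20  'ab'
  #1 SA[1]=6  'adgdfgbcfcbcdbab'
  #2 SA[2]=21  'b'
  #3 SA[3]=19  'bab'
  #4 SA[4]=16  'bcdbab'
  #5 SA[5]=12  'bcfcbcdbab'
  #6 SA[6]=15  'cbcdbab'
  #7 SA[7]=17  'cdbab'
  #8 SA[8]=2  'cegdadgdfgbcfcbcdbab'
  #9 SA[9]=13  'cfcbcdbab'
  #10 SA[10]=5  'dadgdfgbcfcbcdbab'
  #11 SA[11]=18  'dbab'
  #12 SA[12]=0  'dfcegdadgdfgbcfcbcdbab'
  #13 SA[13]=9  'dfgbcfcbcdbab'
  #14 SA[14]=7  'dgdfgbcfcbcdbab'
  #15 SA[15]=3  'egdadgdfgbcfcbcdbab'
  #16 SA[16]=14  'fcbcdbab'
  #17 SA[17]=1  'fcegdadgdfgbcfcbcdbab'
  #18 SA[18]=10  'fgbcfcbcdbab'
  #19 SA[19]=11  'gbcfcbcdbab'
  #20 SA[20]=4  'gdadgdfgbcfcbcdbab'
  #21 SA[21]=8  'gdfgbcfcbcdbab'

SA = [20, 6, 21, 19, 16, 12, 15, 17, 2, 13, 5, 18, 0, 9, 7, 3, 14, 1, 10, 11, 4, 8]
i: (SA[i-1],SA[i]) lcp shared
  1: (20,6) 1 'a'
  2: (6,21) 0 ''
  3: (21,19) 1 'b'
  4: (19,16) 1 'b'
  5: (16,12) 2 'bc'
  6: (12,15) 0 ''
  7: (15,17) 1 'c'
  8: (17,2) 1 'c'
  9: (2,13) 1 'c'
  10: (13,5) 0 ''
  11: (5,18) 1 'd'
  12: (18,0) 1 'd'
  13: (0,9) 2 'df'
  14: (9,7) 1 'd'
  15: (7,3) 0 ''
  16: (3,14) 0 ''
  17: (14,1) 2 'fc'
  18: (1,10) 1 'f'
  19: (10,11) 0 ''
  20: (11,4) 1 'g'
  21: (4,8) 2 'gd'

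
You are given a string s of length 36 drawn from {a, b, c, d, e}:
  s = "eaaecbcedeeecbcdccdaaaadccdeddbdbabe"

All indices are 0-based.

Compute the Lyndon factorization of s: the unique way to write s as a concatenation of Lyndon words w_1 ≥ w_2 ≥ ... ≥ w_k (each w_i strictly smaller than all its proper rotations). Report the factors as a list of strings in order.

["e", "aaecbcedeeecbcdccd", "aaaadccdeddbdbabe"]

emit factor 1: 'e' (i=0, period=1)
emit factor 2: 'aaecbcedeeecbcdccd' (i=1, period=18)
emit factor 3: 'aaaadccdeddbdbabe' (i=19, period=17)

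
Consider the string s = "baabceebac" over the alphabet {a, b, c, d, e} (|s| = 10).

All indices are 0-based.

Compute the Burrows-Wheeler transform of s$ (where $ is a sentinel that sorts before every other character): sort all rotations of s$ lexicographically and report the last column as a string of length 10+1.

rank  rotation     last
    0  $baabceebac  c
    1  aabceebac$b  b
    2  abceebac$ba  a
    3  ac$baabceeb  b
    4  baabceebac$  $
    5  bac$baabcee  e
    6  bceebac$baa  a
    7  c$baabceeba  a
    8  ceebac$baab  b
    9  ebac$baabce  e
   10  eebac$baabc  c

cbab$eaabec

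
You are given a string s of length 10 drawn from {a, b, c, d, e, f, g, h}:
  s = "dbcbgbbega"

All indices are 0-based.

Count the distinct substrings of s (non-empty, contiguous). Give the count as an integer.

rank→(start, suffix):
  0 → (9, 'a')
  1 → (5, 'bbega')
  2 → (1, 'bcbgbbega')
  3 → (6, 'bega')
  4 → (3, 'bgbbega')
  5 → (2, 'cbgbbega')
  6 → (0, 'dbcbgbbega')
  7 → (7, 'ega')
  8 → (8, 'ga')
  9 → (4, 'gbbega')

SA = [9, 5, 1, 6, 3, 2, 0, 7, 8, 4]
i: (SA[i-1],SA[i]) lcp shared
  1: (9,5) 0 ''
  2: (5,1) 1 'b'
  3: (1,6) 1 'b'
  4: (6,3) 1 'b'
  5: (3,2) 0 ''
  6: (2,0) 0 ''
  7: (0,7) 0 ''
  8: (7,8) 0 ''
  9: (8,4) 1 'g'

n(n+1)/2 = 10·11/2 = 55
Σ LCP = 0 + 0 + 1 + 1 + 1 + 0 + 0 + 0 + 0 + 1 = 4
distinct = 55 − 4 = 51

51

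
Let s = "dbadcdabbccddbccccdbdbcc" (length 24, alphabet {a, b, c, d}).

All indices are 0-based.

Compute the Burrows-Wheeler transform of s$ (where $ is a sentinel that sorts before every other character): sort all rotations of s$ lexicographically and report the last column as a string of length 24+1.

rank  rotation                   last
    0  $dbadcdabbccddbccccdbdbcc  c
    1  abbccddbccccdbdbcc$dbadcd  d
    2  adcdabbccddbccccdbdbcc$db  b
    3  badcdabbccddbccccdbdbcc$d  d
    4  bbccddbccccdbdbcc$dbadcda  a
    5  bcc$dbadcdabbccddbccccdbd  d
    6  bccccdbdbcc$dbadcdabbccdd  d
    7  bccddbccccdbdbcc$dbadcdab  b
    8  bdbcc$dbadcdabbccddbccccd  d
    9  c$dbadcdabbccddbccccdbdbc  c
   10  cc$dbadcdabbccddbccccdbdb  b
   11  ccccdbdbcc$dbadcdabbccddb  b
   12  cccdbdbcc$dbadcdabbccddbc  c
   13  ccdbdbcc$dbadcdabbccddbcc  c
   14  ccddbccccdbdbcc$dbadcdabb  b
   15  cdabbccddbccccdbdbcc$dbad  d
   16  cdbdbcc$dbadcdabbccddbccc  c
   17  cddbccccdbdbcc$dbadcdabbc  c
   18  dabbccddbccccdbdbcc$dbadc  c
   19  dbadcdabbccddbccccdbdbcc$  $
   20  dbcc$dbadcdabbccddbccccdb  b
   21  dbccccdbdbcc$dbadcdabbccd  d
   22  dbdbcc$dbadcdabbccddbcccc  c
   23  dcdabbccddbccccdbdbcc$dba  a
   24  ddbccccdbdbcc$dbadcdabbcc  c

cdbdaddbdcbbccbdccc$bdcac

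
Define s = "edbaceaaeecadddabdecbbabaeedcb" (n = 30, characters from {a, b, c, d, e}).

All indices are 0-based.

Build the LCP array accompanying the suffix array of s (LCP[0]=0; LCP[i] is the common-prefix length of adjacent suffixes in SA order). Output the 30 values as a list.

[0, 1, 2, 1, 1, 1, 3, 0, 1, 2, 2, 1, 1, 0, 1, 2, 1, 0, 1, 1, 1, 2, 1, 0, 1, 2, 1, 2, 1, 2]

rank | idx | suffix
   0 |   6 | aaeecadddabdecbbabaeedcb
   1 |  22 | abaeedcb
   2 |  15 | abdecbbabaeedcb
   3 |   3 | aceaaeecadddabdecbbabaeedcb
   4 |  11 | adddabdecbbabaeedcb
   5 |   7 | aeecadddabdecbbabaeedcb
   6 |  24 | aeedcb
   7 |  29 | b
   8 |  21 | babaeedcb
   9 |   2 | baceaaeecadddabdecbbabaeedcb
  10 |  23 | baeedcb
  11 |  20 | bbabaeedcb
  12 |  16 | bdecbbabaeedcb
  13 |  10 | cadddabdecbbabaeedcb
  14 |  28 | cb
  15 |  19 | cbbabaeedcb
  16 |   4 | ceaaeecadddabdecbbabaeedcb
  17 |  14 | dabdecbbabaeedcb
  18 |   1 | dbaceaaeecadddabdecbbabaeedcb
  19 |  27 | dcb
  20 |  13 | ddabdecbbabaeedcb
  21 |  12 | dddabdecbbabaeedcb
  22 |  17 | decbbabaeedcb
  23 |   5 | eaaeecadddabdecbbabaeedcb
  24 |   9 | ecadddabdecbbabaeedcb
  25 |  18 | ecbbabaeedcb
  26 |   0 | edbaceaaeecadddabdecbbabaeedcb
  27 |  26 | edcb
  28 |   8 | eecadddabdecbbabaeedcb
  29 |  25 | eedcb

SA = [6, 22, 15, 3, 11, 7, 24, 29, 21, 2, 23, 20, 16, 10, 28, 19, 4, 14, 1, 27, 13, 12, 17, 5, 9, 18, 0, 26, 8, 25]
i: (SA[i-1],SA[i]) lcp shared
  1: (6,22) 1 'a'
  2: (22,15) 2 'ab'
  3: (15,3) 1 'a'
  4: (3,11) 1 'a'
  5: (11,7) 1 'a'
  6: (7,24) 3 'aee'
  7: (24,29) 0 ''
  8: (29,21) 1 'b'
  9: (21,2) 2 'ba'
  10: (2,23) 2 'ba'
  11: (23,20) 1 'b'
  12: (20,16) 1 'b'
  13: (16,10) 0 ''
  14: (10,28) 1 'c'
  15: (28,19) 2 'cb'
  16: (19,4) 1 'c'
  17: (4,14) 0 ''
  18: (14,1) 1 'd'
  19: (1,27) 1 'd'
  20: (27,13) 1 'd'
  21: (13,12) 2 'dd'
  22: (12,17) 1 'd'
  23: (17,5) 0 ''
  24: (5,9) 1 'e'
  25: (9,18) 2 'ec'
  26: (18,0) 1 'e'
  27: (0,26) 2 'ed'
  28: (26,8) 1 'e'
  29: (8,25) 2 'ee'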